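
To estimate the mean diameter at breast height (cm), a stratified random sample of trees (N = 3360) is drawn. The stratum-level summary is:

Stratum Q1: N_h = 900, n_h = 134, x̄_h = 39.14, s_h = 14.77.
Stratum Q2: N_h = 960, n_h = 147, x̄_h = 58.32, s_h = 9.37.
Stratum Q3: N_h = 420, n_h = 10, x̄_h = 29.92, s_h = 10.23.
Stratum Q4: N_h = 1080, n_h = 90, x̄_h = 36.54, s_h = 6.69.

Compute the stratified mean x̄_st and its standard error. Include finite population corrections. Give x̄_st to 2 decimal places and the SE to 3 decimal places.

x̄_st ≈ 42.63, SE ≈ 0.589

x̄_st = Σ W_h x̄_h = (900·39.14 + 960·58.32 + 420·29.92 + 1080·36.54)/3360 = 42.63179
V̂(x̄_st) = Σ W_h² (1 − n_h/N_h) s_h²/n_h, with W_h = N_h/N and N = 3360:
  stratum Q1: (900/3360)²·(1 − 134/900)·14.77²/134 = 0.0994143
  stratum Q2: (960/3360)²·(1 − 147/960)·9.37²/147 = 0.04129
  stratum Q3: (420/3360)²·(1 − 10/420)·10.23²/10 = 0.159627
  stratum Q4: (1080/3360)²·(1 − 90/1080)·6.69²/90 = 0.0470967
V̂(x̄_st) = 0.347428
SE(x̄_st) = √0.347428 = 0.58943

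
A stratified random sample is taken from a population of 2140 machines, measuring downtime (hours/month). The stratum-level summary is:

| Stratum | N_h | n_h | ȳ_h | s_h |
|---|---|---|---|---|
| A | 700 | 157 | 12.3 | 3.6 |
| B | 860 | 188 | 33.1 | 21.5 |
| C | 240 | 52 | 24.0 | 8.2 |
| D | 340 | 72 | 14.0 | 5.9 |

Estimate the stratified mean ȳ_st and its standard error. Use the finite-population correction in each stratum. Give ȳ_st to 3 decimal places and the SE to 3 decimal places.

ȳ_st = Σ W_h ȳ_h = (700·12.3 + 860·33.1 + 240·24.0 + 340·14.0)/2140 = 22.24112
V̂(ȳ_st) = Σ W_h² (1 − n_h/N_h) s_h²/n_h, with W_h = N_h/N and N = 2140:
  stratum A: (700/2140)²·(1 − 157/700)·3.6²/157 = 0.00685134
  stratum B: (860/2140)²·(1 − 188/860)·21.5²/188 = 0.310284
  stratum C: (240/2140)²·(1 − 52/240)·8.2²/52 = 0.0127399
  stratum D: (340/2140)²·(1 − 72/340)·5.9²/72 = 0.00961962
V̂(ȳ_st) = 0.339495
SE(ȳ_st) = √0.339495 = 0.582662

ȳ_st ≈ 22.241, SE ≈ 0.583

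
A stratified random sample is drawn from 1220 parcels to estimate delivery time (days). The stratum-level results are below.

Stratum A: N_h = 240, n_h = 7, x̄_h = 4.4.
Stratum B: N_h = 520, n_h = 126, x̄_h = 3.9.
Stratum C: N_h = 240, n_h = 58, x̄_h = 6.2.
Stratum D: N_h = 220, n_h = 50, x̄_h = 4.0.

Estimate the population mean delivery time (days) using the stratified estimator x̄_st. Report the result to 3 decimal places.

x̄_st ≈ 4.469

N = Σ N_h = 1220. Stratum weights W_h = N_h/N.
x̄_st = (240·4.4 + 520·3.9 + 240·6.2 + 220·4.0) / 1220 = 4.46885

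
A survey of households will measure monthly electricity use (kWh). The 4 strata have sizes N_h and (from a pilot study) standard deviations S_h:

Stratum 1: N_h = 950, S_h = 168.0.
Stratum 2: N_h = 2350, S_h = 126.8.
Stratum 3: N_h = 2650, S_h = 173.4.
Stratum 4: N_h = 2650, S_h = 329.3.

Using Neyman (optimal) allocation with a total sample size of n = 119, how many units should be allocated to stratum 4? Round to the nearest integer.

58

Neyman allocation: n_h = n · N_h S_h / Σ N_i S_i, with n = 119.
  stratum 1: N_h·S_h = 950·168.0 = 159600.00
  stratum 2: N_h·S_h = 2350·126.8 = 297980.00
  stratum 3: N_h·S_h = 2650·173.4 = 459510.00
  stratum 4: N_h·S_h = 2650·329.3 = 872645.00
Σ N_h S_h = 1789735.00
n for stratum 4 = 119·872645.00/1789735.00 = 58.022 → 58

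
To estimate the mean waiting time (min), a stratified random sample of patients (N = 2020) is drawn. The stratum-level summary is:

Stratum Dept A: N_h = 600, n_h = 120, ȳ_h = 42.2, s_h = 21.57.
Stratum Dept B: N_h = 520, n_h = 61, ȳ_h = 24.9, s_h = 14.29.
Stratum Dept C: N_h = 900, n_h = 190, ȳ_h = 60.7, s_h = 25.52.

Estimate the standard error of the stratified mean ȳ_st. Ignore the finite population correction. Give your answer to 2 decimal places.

SE(ȳ_st) ≈ 1.12

V̂(ȳ_st) = Σ W_h² s_h²/n_h, with W_h = N_h/N and N = 2020:
  stratum Dept A: (600/2020)²·21.57²/120 = 0.342073
  stratum Dept B: (520/2020)²·14.29²/61 = 0.221839
  stratum Dept C: (900/2020)²·25.52²/190 = 0.68044
V̂(ȳ_st) = 1.24435
SE(ȳ_st) = √1.24435 = 1.11551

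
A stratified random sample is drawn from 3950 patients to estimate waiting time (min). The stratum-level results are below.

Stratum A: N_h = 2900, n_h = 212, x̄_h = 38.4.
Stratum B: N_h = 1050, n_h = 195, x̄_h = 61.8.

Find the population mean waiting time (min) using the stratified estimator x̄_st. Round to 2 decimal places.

x̄_st ≈ 44.62

N = Σ N_h = 3950. Stratum weights W_h = N_h/N.
x̄_st = (2900·38.4 + 1050·61.8) / 3950 = 44.6203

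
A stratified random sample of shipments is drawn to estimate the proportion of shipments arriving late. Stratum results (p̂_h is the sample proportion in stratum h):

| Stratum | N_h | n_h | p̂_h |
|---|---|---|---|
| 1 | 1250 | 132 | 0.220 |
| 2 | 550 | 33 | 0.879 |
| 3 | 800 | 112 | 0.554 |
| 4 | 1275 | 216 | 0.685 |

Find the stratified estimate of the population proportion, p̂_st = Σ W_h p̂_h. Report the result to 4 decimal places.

N = 3875; stratum weights W_h = N_h/N.
p̂_st = Σ W_h p̂_h = (1250·0.220 + 550·0.879 + 800·0.554 + 1275·0.685)/3875 = 0.53549

p̂_st ≈ 0.5355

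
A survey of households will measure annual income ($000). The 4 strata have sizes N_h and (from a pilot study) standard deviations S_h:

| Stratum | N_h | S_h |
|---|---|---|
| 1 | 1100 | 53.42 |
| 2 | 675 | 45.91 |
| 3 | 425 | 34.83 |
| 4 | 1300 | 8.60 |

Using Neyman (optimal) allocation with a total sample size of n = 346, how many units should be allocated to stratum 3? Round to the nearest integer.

44

Neyman allocation: n_h = n · N_h S_h / Σ N_i S_i, with n = 346.
  stratum 1: N_h·S_h = 1100·53.42 = 58762.00
  stratum 2: N_h·S_h = 675·45.91 = 30989.25
  stratum 3: N_h·S_h = 425·34.83 = 14802.75
  stratum 4: N_h·S_h = 1300·8.60 = 11180.00
Σ N_h S_h = 115734.00
n for stratum 3 = 346·14802.75/115734.00 = 44.255 → 44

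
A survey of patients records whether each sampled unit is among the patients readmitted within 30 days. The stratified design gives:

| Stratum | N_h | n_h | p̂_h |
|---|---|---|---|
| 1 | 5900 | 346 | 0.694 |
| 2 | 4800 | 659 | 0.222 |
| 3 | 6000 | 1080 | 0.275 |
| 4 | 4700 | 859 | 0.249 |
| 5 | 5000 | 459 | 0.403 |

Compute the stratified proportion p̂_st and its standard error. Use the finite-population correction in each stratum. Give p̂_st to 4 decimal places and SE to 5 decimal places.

N = 26400; stratum weights W_h = N_h/N.
p̂_st = Σ W_h p̂_h = (5900·0.694 + 4800·0.222 + 6000·0.275 + 4700·0.249 + 5000·0.403)/26400 = 0.37862
V̂(p̂_st) = Σ W_h² (1 − n_h/N_h) p̂_h(1−p̂_h)/(n_h−1):
  stratum 1: (5900/26400)²·(1 − 346/5900)·0.694·0.306/345 = 2.89409e-05
  stratum 2: (4800/26400)²·(1 − 659/4800)·0.222·0.778/658 = 7.48592e-06
  stratum 3: (6000/26400)²·(1 − 1080/6000)·0.275·0.725/1079 = 7.82632e-06
  stratum 4: (4700/26400)²·(1 − 859/4700)·0.249·0.751/858 = 5.64529e-06
  stratum 5: (5000/26400)²·(1 − 459/5000)·0.403·0.597/458 = 1.71131e-05
V̂(p̂_st) = 6.70115e-05; SE = √V̂ = 0.00818605

p̂_st ≈ 0.3786, SE ≈ 0.00819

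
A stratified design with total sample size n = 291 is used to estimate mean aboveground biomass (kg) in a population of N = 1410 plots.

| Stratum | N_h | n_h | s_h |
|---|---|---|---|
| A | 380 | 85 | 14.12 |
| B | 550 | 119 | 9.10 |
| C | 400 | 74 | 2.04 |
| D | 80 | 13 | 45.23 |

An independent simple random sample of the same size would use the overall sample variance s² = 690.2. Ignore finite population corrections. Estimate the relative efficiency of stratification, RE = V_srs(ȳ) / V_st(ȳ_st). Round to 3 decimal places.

V̂(ȳ_st) = Σ W_h² s_h²/n_h, with W_h = N_h/N and N = 1410:
  stratum A: (380/1410)²·14.12²/85 = 0.170365
  stratum B: (550/1410)²·9.10²/119 = 0.105882
  stratum C: (400/1410)²·2.04²/74 = 0.00452596
  stratum D: (80/1410)²·45.23²/13 = 0.506584
V_st = 0.787357
V_srs = s²/n = 690.2/291 = 2.37182
Relative efficiency = V_srs / V_st = 2.37182/0.787357 = 3.0124

RE ≈ 3.012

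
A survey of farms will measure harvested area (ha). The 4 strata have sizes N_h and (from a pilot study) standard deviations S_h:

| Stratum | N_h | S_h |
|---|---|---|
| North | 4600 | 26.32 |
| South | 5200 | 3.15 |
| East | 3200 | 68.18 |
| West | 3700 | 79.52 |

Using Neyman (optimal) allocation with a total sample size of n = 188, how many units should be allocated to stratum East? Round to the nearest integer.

Neyman allocation: n_h = n · N_h S_h / Σ N_i S_i, with n = 188.
  stratum North: N_h·S_h = 4600·26.32 = 121072.00
  stratum South: N_h·S_h = 5200·3.15 = 16380.00
  stratum East: N_h·S_h = 3200·68.18 = 218176.00
  stratum West: N_h·S_h = 3700·79.52 = 294224.00
Σ N_h S_h = 649852.00
n for stratum East = 188·218176.00/649852.00 = 63.118 → 63

63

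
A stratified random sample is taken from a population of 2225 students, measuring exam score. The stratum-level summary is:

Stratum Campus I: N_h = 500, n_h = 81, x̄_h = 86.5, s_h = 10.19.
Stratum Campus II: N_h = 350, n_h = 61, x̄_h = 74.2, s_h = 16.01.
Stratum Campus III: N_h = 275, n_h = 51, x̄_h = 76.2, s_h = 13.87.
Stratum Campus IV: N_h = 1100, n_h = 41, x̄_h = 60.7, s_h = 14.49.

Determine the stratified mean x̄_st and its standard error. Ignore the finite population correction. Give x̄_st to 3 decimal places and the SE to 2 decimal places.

x̄_st ≈ 70.537, SE ≈ 1.22

x̄_st = Σ W_h x̄_h = (500·86.5 + 350·74.2 + 275·76.2 + 1100·60.7)/2225 = 70.53708
V̂(x̄_st) = Σ W_h² s_h²/n_h, with W_h = N_h/N and N = 2225:
  stratum Campus I: (500/2225)²·10.19²/81 = 0.0647356
  stratum Campus II: (350/2225)²·16.01²/61 = 0.103975
  stratum Campus III: (275/2225)²·13.87²/51 = 0.057622
  stratum Campus IV: (1100/2225)²·14.49²/41 = 1.25164
V̂(x̄_st) = 1.47797
SE(x̄_st) = √1.47797 = 1.21572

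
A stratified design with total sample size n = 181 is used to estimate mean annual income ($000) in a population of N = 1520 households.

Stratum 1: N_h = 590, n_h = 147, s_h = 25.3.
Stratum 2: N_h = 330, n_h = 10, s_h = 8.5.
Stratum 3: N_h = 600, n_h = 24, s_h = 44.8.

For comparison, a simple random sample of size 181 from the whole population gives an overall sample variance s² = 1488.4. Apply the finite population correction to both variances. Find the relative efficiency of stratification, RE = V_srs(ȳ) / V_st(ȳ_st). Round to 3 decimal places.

V̂(ȳ_st) = Σ W_h² (1 − n_h/N_h) s_h²/n_h, with W_h = N_h/N and N = 1520:
  stratum 1: (590/1520)²·(1 − 147/590)·25.3²/147 = 0.492598
  stratum 2: (330/1520)²·(1 − 10/330)·8.5²/10 = 0.330229
  stratum 3: (600/1520)²·(1 − 24/600)·44.8²/24 = 12.5093
V_st = 13.3321
V_srs = (1 − 181/1520)·1488.4/181 = 7.24399
Relative efficiency = V_srs / V_st = 7.24399/13.3321 = 0.5434

RE ≈ 0.543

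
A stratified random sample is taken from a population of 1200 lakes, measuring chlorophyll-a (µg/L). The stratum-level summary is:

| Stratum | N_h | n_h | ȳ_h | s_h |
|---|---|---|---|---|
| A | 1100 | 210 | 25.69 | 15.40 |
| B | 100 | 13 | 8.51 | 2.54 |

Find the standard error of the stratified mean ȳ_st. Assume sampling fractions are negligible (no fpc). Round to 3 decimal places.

SE(ȳ_st) ≈ 0.976

V̂(ȳ_st) = Σ W_h² s_h²/n_h, with W_h = N_h/N and N = 1200:
  stratum A: (1100/1200)²·15.40²/210 = 0.948954
  stratum B: (100/1200)²·2.54²/13 = 0.00344637
V̂(ȳ_st) = 0.9524
SE(ȳ_st) = √0.9524 = 0.97591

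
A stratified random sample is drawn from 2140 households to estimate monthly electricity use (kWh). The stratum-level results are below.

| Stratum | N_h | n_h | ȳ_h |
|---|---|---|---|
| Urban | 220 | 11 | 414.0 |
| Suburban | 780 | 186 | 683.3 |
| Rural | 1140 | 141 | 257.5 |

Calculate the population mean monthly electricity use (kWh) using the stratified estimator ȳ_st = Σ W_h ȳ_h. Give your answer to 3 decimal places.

N = Σ N_h = 2140. Stratum weights W_h = N_h/N.
ȳ_st = (220·414.0 + 780·683.3 + 1140·257.5) / 2140 = 428.78692

ȳ_st ≈ 428.787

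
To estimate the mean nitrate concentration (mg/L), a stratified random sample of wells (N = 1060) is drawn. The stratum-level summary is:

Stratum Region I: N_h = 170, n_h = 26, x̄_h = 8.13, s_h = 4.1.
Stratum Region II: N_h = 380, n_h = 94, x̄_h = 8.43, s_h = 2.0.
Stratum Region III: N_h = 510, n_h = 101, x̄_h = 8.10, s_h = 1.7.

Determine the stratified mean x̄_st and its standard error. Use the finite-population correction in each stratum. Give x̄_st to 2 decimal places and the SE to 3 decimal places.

x̄_st ≈ 8.22, SE ≈ 0.153

x̄_st = Σ W_h x̄_h = (170·8.13 + 380·8.43 + 510·8.10)/1060 = 8.22311
V̂(x̄_st) = Σ W_h² (1 − n_h/N_h) s_h²/n_h, with W_h = N_h/N and N = 1060:
  stratum Region I: (170/1060)²·(1 − 26/170)·4.1²/26 = 0.0140862
  stratum Region II: (380/1060)²·(1 − 94/380)·2.0²/94 = 0.00411595
  stratum Region III: (510/1060)²·(1 − 101/510)·1.7²/101 = 0.005312
V̂(x̄_st) = 0.0235142
SE(x̄_st) = √0.0235142 = 0.153343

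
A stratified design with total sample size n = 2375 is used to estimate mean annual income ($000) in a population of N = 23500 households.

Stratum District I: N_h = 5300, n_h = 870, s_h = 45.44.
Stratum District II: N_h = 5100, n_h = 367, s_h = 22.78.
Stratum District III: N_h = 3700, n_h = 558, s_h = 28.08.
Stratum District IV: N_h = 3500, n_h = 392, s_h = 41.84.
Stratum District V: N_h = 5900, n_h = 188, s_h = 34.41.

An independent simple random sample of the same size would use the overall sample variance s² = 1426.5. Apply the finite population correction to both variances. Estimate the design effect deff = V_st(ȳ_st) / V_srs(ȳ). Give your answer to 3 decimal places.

deff ≈ 1.231

V̂(ȳ_st) = Σ W_h² (1 − n_h/N_h) s_h²/n_h, with W_h = N_h/N and N = 23500:
  stratum District I: (5300/23500)²·(1 − 870/5300)·45.44²/870 = 0.100902
  stratum District II: (5100/23500)²·(1 − 367/5100)·22.78²/367 = 0.0618034
  stratum District III: (3700/23500)²·(1 − 558/3700)·28.08²/558 = 0.0297462
  stratum District IV: (3500/23500)²·(1 − 392/3500)·41.84²/392 = 0.0879651
  stratum District V: (5900/23500)²·(1 − 188/5900)·34.41²/188 = 0.38434
V_st = 0.664757
V_srs = (1 − 2375/23500)·1426.5/2375 = 0.539929
deff = V_st / V_srs = 0.664757/0.539929 = 1.2312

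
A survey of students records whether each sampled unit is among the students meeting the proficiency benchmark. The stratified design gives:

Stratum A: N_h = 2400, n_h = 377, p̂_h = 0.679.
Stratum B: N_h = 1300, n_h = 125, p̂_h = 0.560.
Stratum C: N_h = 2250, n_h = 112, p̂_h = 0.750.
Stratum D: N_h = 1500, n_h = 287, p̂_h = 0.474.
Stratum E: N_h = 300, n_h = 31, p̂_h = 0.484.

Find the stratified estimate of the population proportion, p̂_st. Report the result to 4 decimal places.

p̂_st ≈ 0.6324

N = 7750; stratum weights W_h = N_h/N.
p̂_st = Σ W_h p̂_h = (2400·0.679 + 1300·0.560 + 2250·0.750 + 1500·0.474 + 300·0.484)/7750 = 0.63243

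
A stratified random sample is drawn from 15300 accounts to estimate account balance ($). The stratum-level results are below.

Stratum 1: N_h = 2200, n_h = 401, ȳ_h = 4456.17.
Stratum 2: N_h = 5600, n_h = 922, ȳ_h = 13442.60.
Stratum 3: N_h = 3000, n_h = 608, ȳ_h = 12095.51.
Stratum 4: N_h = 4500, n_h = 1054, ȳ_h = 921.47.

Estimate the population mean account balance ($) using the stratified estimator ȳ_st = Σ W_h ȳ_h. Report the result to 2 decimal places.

ȳ_st ≈ 8203.61

N = Σ N_h = 15300. Stratum weights W_h = N_h/N.
ȳ_st = (2200·4456.17 + 5600·13442.60 + 3000·12095.51 + 4500·921.47) / 15300 = 8203.6130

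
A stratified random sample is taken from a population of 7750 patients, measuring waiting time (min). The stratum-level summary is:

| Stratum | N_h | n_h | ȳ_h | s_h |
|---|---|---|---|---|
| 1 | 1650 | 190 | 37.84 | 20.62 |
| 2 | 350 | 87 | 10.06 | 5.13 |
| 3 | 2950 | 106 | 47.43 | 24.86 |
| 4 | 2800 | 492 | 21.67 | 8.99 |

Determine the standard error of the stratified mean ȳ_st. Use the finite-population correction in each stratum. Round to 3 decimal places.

SE(ȳ_st) ≈ 0.960

V̂(ȳ_st) = Σ W_h² (1 − n_h/N_h) s_h²/n_h, with W_h = N_h/N and N = 7750:
  stratum 1: (1650/7750)²·(1 − 190/1650)·20.62²/190 = 0.0897547
  stratum 2: (350/7750)²·(1 − 87/350)·5.13²/87 = 0.000463592
  stratum 3: (2950/7750)²·(1 − 106/2950)·24.86²/106 = 0.814413
  stratum 4: (2800/7750)²·(1 − 492/2800)·8.99²/492 = 0.0176744
V̂(ȳ_st) = 0.922305
SE(ȳ_st) = √0.922305 = 0.960367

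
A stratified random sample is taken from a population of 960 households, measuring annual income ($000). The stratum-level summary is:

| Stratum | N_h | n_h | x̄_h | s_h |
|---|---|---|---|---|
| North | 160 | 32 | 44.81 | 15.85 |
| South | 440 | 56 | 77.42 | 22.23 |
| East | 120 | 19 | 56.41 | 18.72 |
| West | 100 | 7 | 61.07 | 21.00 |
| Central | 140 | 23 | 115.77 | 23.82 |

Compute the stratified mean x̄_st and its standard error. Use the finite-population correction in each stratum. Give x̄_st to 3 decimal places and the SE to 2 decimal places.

x̄_st = Σ W_h x̄_h = (160·44.81 + 440·77.42 + 120·56.41 + 100·61.07 + 140·115.77)/960 = 73.24833
V̂(x̄_st) = Σ W_h² (1 − n_h/N_h) s_h²/n_h, with W_h = N_h/N and N = 960:
  stratum North: (160/960)²·(1 − 32/160)·15.85²/32 = 0.17446
  stratum South: (440/960)²·(1 − 56/440)·22.23²/56 = 1.61783
  stratum East: (120/960)²·(1 − 19/120)·18.72²/19 = 0.242559
  stratum West: (100/960)²·(1 − 7/100)·21.00²/7 = 0.635742
  stratum Central: (140/960)²·(1 − 23/140)·23.82²/23 = 0.438457
V̂(x̄_st) = 3.10905
SE(x̄_st) = √3.10905 = 1.76325

x̄_st ≈ 73.248, SE ≈ 1.76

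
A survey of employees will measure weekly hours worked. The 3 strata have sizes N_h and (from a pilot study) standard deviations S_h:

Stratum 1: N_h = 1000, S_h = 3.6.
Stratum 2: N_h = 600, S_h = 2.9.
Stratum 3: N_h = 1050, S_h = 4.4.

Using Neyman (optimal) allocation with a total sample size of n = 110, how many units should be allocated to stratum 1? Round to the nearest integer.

Neyman allocation: n_h = n · N_h S_h / Σ N_i S_i, with n = 110.
  stratum 1: N_h·S_h = 1000·3.6 = 3600.00
  stratum 2: N_h·S_h = 600·2.9 = 1740.00
  stratum 3: N_h·S_h = 1050·4.4 = 4620.00
Σ N_h S_h = 9960.00
n for stratum 1 = 110·3600.00/9960.00 = 39.759 → 40

40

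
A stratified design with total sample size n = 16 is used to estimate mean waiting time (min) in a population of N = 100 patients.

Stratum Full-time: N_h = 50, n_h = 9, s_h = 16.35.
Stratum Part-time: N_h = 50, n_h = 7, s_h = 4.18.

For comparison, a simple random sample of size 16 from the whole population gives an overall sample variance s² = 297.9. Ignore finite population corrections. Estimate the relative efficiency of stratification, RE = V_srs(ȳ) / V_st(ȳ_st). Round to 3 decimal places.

RE ≈ 2.313

V̂(ȳ_st) = Σ W_h² s_h²/n_h, with W_h = N_h/N and N = 100:
  stratum Full-time: (50/100)²·16.35²/9 = 7.42563
  stratum Part-time: (50/100)²·4.18²/7 = 0.624014
V_st = 8.04964
V_srs = s²/n = 297.9/16 = 18.6187
Relative efficiency = V_srs / V_st = 18.6187/8.04964 = 2.3130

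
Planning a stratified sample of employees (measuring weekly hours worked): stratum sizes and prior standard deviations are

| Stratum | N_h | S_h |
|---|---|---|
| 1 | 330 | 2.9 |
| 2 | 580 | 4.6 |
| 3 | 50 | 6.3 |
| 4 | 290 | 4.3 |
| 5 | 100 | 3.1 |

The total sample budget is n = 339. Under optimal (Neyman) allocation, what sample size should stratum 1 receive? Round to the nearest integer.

Neyman allocation: n_h = n · N_h S_h / Σ N_i S_i, with n = 339.
  stratum 1: N_h·S_h = 330·2.9 = 957.00
  stratum 2: N_h·S_h = 580·4.6 = 2668.00
  stratum 3: N_h·S_h = 50·6.3 = 315.00
  stratum 4: N_h·S_h = 290·4.3 = 1247.00
  stratum 5: N_h·S_h = 100·3.1 = 310.00
Σ N_h S_h = 5497.00
n for stratum 1 = 339·957.00/5497.00 = 59.018 → 59

59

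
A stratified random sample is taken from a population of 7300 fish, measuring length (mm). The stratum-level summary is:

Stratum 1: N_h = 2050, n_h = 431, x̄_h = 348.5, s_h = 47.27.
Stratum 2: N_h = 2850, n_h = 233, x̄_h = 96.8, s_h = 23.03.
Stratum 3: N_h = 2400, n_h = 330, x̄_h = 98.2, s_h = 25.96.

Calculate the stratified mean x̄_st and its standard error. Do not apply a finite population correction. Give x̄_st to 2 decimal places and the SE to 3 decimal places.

x̄_st = Σ W_h x̄_h = (2050·348.5 + 2850·96.8 + 2400·98.2)/7300 = 167.94315
V̂(x̄_st) = Σ W_h² s_h²/n_h, with W_h = N_h/N and N = 7300:
  stratum 1: (2050/7300)²·47.27²/431 = 0.408842
  stratum 2: (2850/7300)²·23.03²/233 = 0.346957
  stratum 3: (2400/7300)²·25.96²/330 = 0.220736
V̂(x̄_st) = 0.976535
SE(x̄_st) = √0.976535 = 0.988198

x̄_st ≈ 167.94, SE ≈ 0.988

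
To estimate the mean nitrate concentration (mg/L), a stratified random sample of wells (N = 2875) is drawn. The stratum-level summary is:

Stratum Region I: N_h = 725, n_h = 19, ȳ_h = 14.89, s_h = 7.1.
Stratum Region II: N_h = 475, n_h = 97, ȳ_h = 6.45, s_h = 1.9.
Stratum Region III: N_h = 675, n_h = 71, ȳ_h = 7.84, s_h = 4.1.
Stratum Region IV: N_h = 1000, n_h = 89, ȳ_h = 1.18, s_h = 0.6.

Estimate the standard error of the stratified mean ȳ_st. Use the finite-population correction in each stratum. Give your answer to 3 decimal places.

V̂(ȳ_st) = Σ W_h² (1 − n_h/N_h) s_h²/n_h, with W_h = N_h/N and N = 2875:
  stratum Region I: (725/2875)²·(1 − 19/725)·7.1²/19 = 0.164297
  stratum Region II: (475/2875)²·(1 − 97/475)·1.9²/97 = 0.000808435
  stratum Region III: (675/2875)²·(1 − 71/675)·4.1²/71 = 0.0116782
  stratum Region IV: (1000/2875)²·(1 − 89/1000)·0.6²/89 = 0.000445816
V̂(ȳ_st) = 0.17723
SE(ȳ_st) = √0.17723 = 0.420986

SE(ȳ_st) ≈ 0.421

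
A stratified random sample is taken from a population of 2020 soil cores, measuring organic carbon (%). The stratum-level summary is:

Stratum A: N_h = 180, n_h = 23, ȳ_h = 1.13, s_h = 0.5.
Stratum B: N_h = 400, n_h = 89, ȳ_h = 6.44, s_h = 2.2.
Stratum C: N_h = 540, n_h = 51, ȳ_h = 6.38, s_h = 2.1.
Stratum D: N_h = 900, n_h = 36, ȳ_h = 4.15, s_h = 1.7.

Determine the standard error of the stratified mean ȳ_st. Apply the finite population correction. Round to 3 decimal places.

V̂(ȳ_st) = Σ W_h² (1 − n_h/N_h) s_h²/n_h, with W_h = N_h/N and N = 2020:
  stratum A: (180/2020)²·(1 − 23/180)·0.5²/23 = 7.52803e-05
  stratum B: (400/2020)²·(1 − 89/400)·2.2²/89 = 0.00165796
  stratum C: (540/2020)²·(1 − 51/540)·2.1²/51 = 0.00559588
  stratum D: (900/2020)²·(1 − 36/900)·1.7²/36 = 0.0152985
V̂(ȳ_st) = 0.0226276
SE(ȳ_st) = √0.0226276 = 0.150425

SE(ȳ_st) ≈ 0.150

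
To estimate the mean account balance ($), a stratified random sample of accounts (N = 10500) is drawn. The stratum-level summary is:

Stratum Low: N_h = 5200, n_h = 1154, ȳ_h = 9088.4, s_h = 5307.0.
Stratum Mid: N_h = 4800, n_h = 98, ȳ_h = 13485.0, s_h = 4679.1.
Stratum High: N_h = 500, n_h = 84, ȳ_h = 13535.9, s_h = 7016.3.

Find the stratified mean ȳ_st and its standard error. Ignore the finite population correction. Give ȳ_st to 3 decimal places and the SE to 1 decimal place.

ȳ_st ≈ 11310.060, SE ≈ 232.4

ȳ_st = Σ W_h ȳ_h = (5200·9088.4 + 4800·13485.0 + 500·13535.9)/10500 = 11310.06000
V̂(ȳ_st) = Σ W_h² s_h²/n_h, with W_h = N_h/N and N = 10500:
  stratum Low: (5200/10500)²·5307.0²/1154 = 5985.78
  stratum Mid: (4800/10500)²·4679.1²/98 = 46687.7
  stratum High: (500/10500)²·7016.3²/84 = 1328.92
V̂(ȳ_st) = 54002.4
SE(ȳ_st) = √54002.4 = 232.384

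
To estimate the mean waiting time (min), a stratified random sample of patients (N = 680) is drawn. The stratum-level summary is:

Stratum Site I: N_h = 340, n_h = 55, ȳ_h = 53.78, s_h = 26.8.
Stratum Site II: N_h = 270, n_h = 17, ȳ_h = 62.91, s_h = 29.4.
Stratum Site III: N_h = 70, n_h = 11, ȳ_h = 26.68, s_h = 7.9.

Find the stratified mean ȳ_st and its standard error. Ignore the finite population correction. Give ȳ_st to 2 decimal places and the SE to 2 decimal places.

ȳ_st ≈ 54.62, SE ≈ 3.37

ȳ_st = Σ W_h ȳ_h = (340·53.78 + 270·62.91 + 70·26.68)/680 = 54.61544
V̂(ȳ_st) = Σ W_h² s_h²/n_h, with W_h = N_h/N and N = 680:
  stratum Site I: (340/680)²·26.8²/55 = 3.26473
  stratum Site II: (270/680)²·29.4²/17 = 8.01596
  stratum Site III: (70/680)²·7.9²/11 = 0.0601229
V̂(ȳ_st) = 11.3408
SE(ȳ_st) = √11.3408 = 3.36761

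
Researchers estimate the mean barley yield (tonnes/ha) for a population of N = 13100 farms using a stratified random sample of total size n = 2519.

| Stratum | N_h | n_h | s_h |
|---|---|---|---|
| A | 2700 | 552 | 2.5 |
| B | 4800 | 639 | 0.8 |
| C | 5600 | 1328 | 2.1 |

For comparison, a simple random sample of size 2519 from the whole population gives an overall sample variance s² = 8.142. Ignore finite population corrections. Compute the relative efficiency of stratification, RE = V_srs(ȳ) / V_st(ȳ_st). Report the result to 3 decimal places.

V̂(ȳ_st) = Σ W_h² s_h²/n_h, with W_h = N_h/N and N = 13100:
  stratum A: (2700/13100)²·2.5²/552 = 0.000480979
  stratum B: (4800/13100)²·0.8²/639 = 0.000134468
  stratum C: (5600/13100)²·2.1²/1328 = 0.00060684
V_st = 0.00122229
V_srs = s²/n = 8.142/2519 = 0.00323224
Relative efficiency = V_srs / V_st = 0.00323224/0.00122229 = 2.6444

RE ≈ 2.644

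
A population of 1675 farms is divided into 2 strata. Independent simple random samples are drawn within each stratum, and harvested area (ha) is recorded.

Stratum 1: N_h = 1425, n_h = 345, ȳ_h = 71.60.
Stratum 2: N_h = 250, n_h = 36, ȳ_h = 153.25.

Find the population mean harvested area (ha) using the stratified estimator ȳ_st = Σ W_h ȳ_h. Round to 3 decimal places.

N = Σ N_h = 1675. Stratum weights W_h = N_h/N.
ȳ_st = (1425·71.60 + 250·153.25) / 1675 = 83.78657

ȳ_st ≈ 83.787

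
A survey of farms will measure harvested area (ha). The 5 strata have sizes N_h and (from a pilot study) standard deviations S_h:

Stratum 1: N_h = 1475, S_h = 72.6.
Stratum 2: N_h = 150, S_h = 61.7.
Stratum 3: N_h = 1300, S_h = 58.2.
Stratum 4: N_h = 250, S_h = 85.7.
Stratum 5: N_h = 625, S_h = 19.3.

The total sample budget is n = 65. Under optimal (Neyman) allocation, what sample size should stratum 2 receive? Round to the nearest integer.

3

Neyman allocation: n_h = n · N_h S_h / Σ N_i S_i, with n = 65.
  stratum 1: N_h·S_h = 1475·72.6 = 107085.00
  stratum 2: N_h·S_h = 150·61.7 = 9255.00
  stratum 3: N_h·S_h = 1300·58.2 = 75660.00
  stratum 4: N_h·S_h = 250·85.7 = 21425.00
  stratum 5: N_h·S_h = 625·19.3 = 12062.50
Σ N_h S_h = 225487.50
n for stratum 2 = 65·9255.00/225487.50 = 2.668 → 3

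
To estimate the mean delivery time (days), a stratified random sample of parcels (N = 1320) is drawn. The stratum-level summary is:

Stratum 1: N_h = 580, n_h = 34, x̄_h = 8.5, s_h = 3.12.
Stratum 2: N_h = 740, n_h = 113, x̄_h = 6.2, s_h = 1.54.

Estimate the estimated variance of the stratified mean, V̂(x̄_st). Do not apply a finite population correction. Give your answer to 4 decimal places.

V̂(x̄_st) ≈ 0.0619

V̂(x̄_st) = Σ W_h² s_h²/n_h, with W_h = N_h/N and N = 1320:
  stratum 1: (580/1320)²·3.12²/34 = 0.0552762
  stratum 2: (740/1320)²·1.54²/113 = 0.00659597
V̂(x̄_st) = 0.0618722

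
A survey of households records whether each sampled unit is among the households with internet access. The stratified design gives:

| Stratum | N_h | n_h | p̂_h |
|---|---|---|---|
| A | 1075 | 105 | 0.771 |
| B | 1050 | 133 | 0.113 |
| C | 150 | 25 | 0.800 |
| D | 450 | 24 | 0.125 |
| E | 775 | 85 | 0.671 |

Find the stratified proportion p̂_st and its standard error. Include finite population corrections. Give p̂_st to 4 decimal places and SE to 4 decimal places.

p̂_st ≈ 0.4696, SE ≈ 0.0201

N = 3500; stratum weights W_h = N_h/N.
p̂_st = Σ W_h p̂_h = (1075·0.771 + 1050·0.113 + 150·0.800 + 450·0.125 + 775·0.671)/3500 = 0.46964
V̂(p̂_st) = Σ W_h² (1 − n_h/N_h) p̂_h(1−p̂_h)/(n_h−1):
  stratum A: (1075/3500)²·(1 − 105/1075)·0.771·0.229/104 = 0.000144511
  stratum B: (1050/3500)²·(1 − 133/1050)·0.113·0.887/132 = 5.9683e-05
  stratum C: (150/3500)²·(1 − 25/150)·0.800·0.200/24 = 1.02041e-05
  stratum D: (450/3500)²·(1 − 24/450)·0.125·0.875/23 = 7.44177e-05
  stratum E: (775/3500)²·(1 − 85/775)·0.671·0.329/84 = 0.000114724
V̂(p̂_st) = 0.00040354; SE = √V̂ = 0.0200883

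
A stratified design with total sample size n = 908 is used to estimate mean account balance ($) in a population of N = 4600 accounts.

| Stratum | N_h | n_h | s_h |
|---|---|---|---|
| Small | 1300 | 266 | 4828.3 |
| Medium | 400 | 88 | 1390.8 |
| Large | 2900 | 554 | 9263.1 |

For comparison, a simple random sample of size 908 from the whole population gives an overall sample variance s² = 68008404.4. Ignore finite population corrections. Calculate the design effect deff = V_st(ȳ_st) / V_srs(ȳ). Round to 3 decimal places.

V̂(ȳ_st) = Σ W_h² s_h²/n_h, with W_h = N_h/N and N = 4600:
  stratum Small: (1300/4600)²·4828.3²/266 = 6999.68
  stratum Medium: (400/4600)²·1390.8²/88 = 166.208
  stratum Large: (2900/4600)²·9263.1²/554 = 61557.8
V_st = 68723.7
V_srs = s²/n = 68008404.4/908 = 74899.1
deff = V_st / V_srs = 68723.7/74899.1 = 0.9176

deff ≈ 0.918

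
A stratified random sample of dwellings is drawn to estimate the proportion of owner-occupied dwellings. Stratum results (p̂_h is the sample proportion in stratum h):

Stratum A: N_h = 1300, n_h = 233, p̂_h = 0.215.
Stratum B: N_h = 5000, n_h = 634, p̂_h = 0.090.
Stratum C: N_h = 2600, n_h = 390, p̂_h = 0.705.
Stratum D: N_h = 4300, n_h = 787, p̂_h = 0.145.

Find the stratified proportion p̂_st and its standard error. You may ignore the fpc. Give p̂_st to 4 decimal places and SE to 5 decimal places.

p̂_st ≈ 0.2414, SE ≈ 0.00794

N = 13200; stratum weights W_h = N_h/N.
p̂_st = Σ W_h p̂_h = (1300·0.215 + 5000·0.090 + 2600·0.705 + 4300·0.145)/13200 = 0.24136
V̂(p̂_st) = Σ W_h² p̂_h(1−p̂_h)/(n_h−1):
  stratum A: (1300/13200)²·0.215·0.785/232 = 7.05601e-06
  stratum B: (5000/13200)²·0.090·0.910/633 = 1.8564e-05
  stratum C: (2600/13200)²·0.705·0.295/389 = 2.07425e-05
  stratum D: (4300/13200)²·0.145·0.855/786 = 1.67379e-05
V̂(p̂_st) = 6.31004e-05; SE = √V̂ = 0.00794358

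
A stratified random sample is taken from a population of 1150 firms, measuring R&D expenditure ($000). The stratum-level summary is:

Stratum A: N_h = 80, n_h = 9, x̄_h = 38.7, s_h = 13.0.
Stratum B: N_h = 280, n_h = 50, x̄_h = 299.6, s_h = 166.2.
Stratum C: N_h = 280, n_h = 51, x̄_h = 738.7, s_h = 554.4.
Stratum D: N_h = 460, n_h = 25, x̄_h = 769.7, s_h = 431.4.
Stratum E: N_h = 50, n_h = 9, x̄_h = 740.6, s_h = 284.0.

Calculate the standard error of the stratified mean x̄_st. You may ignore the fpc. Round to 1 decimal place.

V̂(x̄_st) = Σ W_h² s_h²/n_h, with W_h = N_h/N and N = 1150:
  stratum A: (80/1150)²·13.0²/9 = 0.0908717
  stratum B: (280/1150)²·166.2²/50 = 32.7501
  stratum C: (280/1150)²·554.4²/51 = 357.27
  stratum D: (460/1150)²·431.4²/25 = 1191.08
  stratum E: (50/1150)²·284.0²/9 = 16.941
V̂(x̄_st) = 1598.13
SE(x̄_st) = √1598.13 = 39.9766

SE(x̄_st) ≈ 40.0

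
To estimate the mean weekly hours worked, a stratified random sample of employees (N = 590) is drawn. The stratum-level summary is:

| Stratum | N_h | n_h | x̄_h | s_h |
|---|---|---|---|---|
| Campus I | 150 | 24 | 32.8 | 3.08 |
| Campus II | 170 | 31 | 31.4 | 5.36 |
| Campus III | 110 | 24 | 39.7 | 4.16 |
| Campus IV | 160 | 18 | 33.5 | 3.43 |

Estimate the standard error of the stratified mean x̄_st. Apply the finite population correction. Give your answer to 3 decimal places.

V̂(x̄_st) = Σ W_h² (1 − n_h/N_h) s_h²/n_h, with W_h = N_h/N and N = 590:
  stratum Campus I: (150/590)²·(1 − 24/150)·3.08²/24 = 0.0214609
  stratum Campus II: (170/590)²·(1 − 31/170)·5.36²/31 = 0.0629111
  stratum Campus III: (110/590)²·(1 − 24/110)·4.16²/24 = 0.0195958
  stratum Campus IV: (160/590)²·(1 − 18/160)·3.43²/18 = 0.0426599
V̂(x̄_st) = 0.146628
SE(x̄_st) = √0.146628 = 0.38292

SE(x̄_st) ≈ 0.383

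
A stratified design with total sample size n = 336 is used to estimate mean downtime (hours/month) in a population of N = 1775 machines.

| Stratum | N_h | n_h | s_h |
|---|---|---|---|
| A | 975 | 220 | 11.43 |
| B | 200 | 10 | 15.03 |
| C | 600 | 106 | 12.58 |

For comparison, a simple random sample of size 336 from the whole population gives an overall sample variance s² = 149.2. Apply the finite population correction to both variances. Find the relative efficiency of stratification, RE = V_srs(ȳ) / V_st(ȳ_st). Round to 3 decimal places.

V̂(ȳ_st) = Σ W_h² (1 − n_h/N_h) s_h²/n_h, with W_h = N_h/N and N = 1775:
  stratum A: (975/1775)²·(1 − 220/975)·11.43²/220 = 0.138747
  stratum B: (200/1775)²·(1 − 10/200)·15.03²/10 = 0.272461
  stratum C: (600/1775)²·(1 − 106/600)·12.58²/106 = 0.140455
V_st = 0.551664
V_srs = (1 − 336/1775)·149.2/336 = 0.359991
Relative efficiency = V_srs / V_st = 0.359991/0.551664 = 0.6526

RE ≈ 0.653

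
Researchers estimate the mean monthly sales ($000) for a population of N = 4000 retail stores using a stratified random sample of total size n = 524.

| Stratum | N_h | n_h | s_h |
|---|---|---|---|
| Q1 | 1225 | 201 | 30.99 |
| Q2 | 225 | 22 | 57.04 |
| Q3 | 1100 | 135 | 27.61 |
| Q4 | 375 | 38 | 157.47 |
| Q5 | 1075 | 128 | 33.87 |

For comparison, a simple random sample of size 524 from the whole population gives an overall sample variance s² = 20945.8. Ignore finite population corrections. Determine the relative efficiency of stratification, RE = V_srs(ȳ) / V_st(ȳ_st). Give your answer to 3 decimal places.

V̂(ȳ_st) = Σ W_h² s_h²/n_h, with W_h = N_h/N and N = 4000:
  stratum Q1: (1225/4000)²·30.99²/201 = 0.448125
  stratum Q2: (225/4000)²·57.04²/22 = 0.467931
  stratum Q3: (1100/4000)²·27.61²/135 = 0.427036
  stratum Q4: (375/4000)²·157.47²/38 = 5.73528
  stratum Q5: (1075/4000)²·33.87²/128 = 0.647318
V_st = 7.72569
V_srs = s²/n = 20945.8/524 = 39.9729
Relative efficiency = V_srs / V_st = 39.9729/7.72569 = 5.1740

RE ≈ 5.174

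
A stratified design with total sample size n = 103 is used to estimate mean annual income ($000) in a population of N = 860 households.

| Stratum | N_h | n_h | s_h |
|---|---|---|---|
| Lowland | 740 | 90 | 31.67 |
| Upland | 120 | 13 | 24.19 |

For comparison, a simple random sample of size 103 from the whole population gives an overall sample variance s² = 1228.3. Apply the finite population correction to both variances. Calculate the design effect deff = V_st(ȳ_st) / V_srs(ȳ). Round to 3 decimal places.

V̂(ȳ_st) = Σ W_h² (1 − n_h/N_h) s_h²/n_h, with W_h = N_h/N and N = 860:
  stratum Lowland: (740/860)²·(1 − 90/740)·31.67²/90 = 7.24773
  stratum Upland: (120/860)²·(1 − 13/120)·24.19²/13 = 0.781442
V_st = 8.02917
V_srs = (1 − 103/860)·1228.3/103 = 10.497
deff = V_st / V_srs = 8.02917/10.497 = 0.7649

deff ≈ 0.765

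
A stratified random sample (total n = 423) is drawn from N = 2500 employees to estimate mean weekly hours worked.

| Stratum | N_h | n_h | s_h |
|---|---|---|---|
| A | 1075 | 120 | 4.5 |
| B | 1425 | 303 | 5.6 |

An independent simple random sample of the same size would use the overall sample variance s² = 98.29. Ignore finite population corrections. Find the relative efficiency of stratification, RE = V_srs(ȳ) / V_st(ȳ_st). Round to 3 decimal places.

RE ≈ 3.584

V̂(ȳ_st) = Σ W_h² s_h²/n_h, with W_h = N_h/N and N = 2500:
  stratum A: (1075/2500)²·4.5²/120 = 0.0312019
  stratum B: (1425/2500)²·5.6²/303 = 0.0336266
V_st = 0.0648285
V_srs = s²/n = 98.29/423 = 0.232364
Relative efficiency = V_srs / V_st = 0.232364/0.0648285 = 3.5843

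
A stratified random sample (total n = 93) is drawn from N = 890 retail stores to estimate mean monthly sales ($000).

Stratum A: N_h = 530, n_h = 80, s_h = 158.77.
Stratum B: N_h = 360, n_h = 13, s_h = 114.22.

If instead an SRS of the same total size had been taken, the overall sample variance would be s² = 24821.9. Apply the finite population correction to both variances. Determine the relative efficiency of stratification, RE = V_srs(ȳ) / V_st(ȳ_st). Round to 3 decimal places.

V̂(ȳ_st) = Σ W_h² (1 − n_h/N_h) s_h²/n_h, with W_h = N_h/N and N = 890:
  stratum A: (530/890)²·(1 − 80/530)·158.77²/80 = 94.8758
  stratum B: (360/890)²·(1 − 13/360)·114.22²/13 = 158.268
V_st = 253.144
V_srs = (1 − 93/890)·24821.9/93 = 239.012
Relative efficiency = V_srs / V_st = 239.012/253.144 = 0.9442

RE ≈ 0.944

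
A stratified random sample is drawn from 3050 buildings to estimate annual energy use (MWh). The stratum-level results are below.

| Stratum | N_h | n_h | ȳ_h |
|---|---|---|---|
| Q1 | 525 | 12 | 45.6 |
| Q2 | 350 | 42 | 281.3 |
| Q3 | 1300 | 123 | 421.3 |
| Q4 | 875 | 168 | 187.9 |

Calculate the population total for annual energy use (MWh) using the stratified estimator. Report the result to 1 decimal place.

τ̂_st = Σ N_h ȳ_h = 525·45.6 + 350·281.3 + 1300·421.3 + 875·187.9 = 834497.5

τ̂_st ≈ 834497.5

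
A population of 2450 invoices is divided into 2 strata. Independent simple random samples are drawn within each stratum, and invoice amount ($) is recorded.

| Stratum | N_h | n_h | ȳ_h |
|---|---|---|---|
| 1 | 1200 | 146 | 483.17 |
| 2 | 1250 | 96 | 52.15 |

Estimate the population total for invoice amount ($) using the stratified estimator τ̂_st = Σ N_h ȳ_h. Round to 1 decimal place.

τ̂_st = Σ N_h ȳ_h = 1200·483.17 + 1250·52.15 = 644991.5

τ̂_st ≈ 644991.5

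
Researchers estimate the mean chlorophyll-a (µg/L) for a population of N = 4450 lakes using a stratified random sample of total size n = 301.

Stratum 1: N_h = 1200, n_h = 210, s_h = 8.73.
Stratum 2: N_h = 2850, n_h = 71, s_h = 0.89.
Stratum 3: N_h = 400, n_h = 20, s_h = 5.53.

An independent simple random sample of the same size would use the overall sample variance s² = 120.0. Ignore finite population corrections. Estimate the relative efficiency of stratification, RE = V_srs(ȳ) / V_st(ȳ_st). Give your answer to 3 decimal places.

V̂(ȳ_st) = Σ W_h² s_h²/n_h, with W_h = N_h/N and N = 4450:
  stratum 1: (1200/4450)²·8.73²/210 = 0.0263907
  stratum 2: (2850/4450)²·0.89²/71 = 0.00457606
  stratum 3: (400/4450)²·5.53²/20 = 0.0123544
V_st = 0.0433212
V_srs = s²/n = 120.0/301 = 0.398671
Relative efficiency = V_srs / V_st = 0.398671/0.0433212 = 9.2027

RE ≈ 9.203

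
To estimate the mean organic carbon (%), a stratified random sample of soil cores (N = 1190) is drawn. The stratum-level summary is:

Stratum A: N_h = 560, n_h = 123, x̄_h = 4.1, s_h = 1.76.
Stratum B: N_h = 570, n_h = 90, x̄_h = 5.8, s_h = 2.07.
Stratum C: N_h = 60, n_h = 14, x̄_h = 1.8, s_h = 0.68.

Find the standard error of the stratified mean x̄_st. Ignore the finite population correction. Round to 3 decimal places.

V̂(x̄_st) = Σ W_h² s_h²/n_h, with W_h = N_h/N and N = 1190:
  stratum A: (560/1190)²·1.76²/123 = 0.00557702
  stratum B: (570/1190)²·2.07²/90 = 0.0109233
  stratum C: (60/1190)²·0.68²/14 = 8.3965e-05
V̂(x̄_st) = 0.0165843
SE(x̄_st) = √0.0165843 = 0.12878

SE(x̄_st) ≈ 0.129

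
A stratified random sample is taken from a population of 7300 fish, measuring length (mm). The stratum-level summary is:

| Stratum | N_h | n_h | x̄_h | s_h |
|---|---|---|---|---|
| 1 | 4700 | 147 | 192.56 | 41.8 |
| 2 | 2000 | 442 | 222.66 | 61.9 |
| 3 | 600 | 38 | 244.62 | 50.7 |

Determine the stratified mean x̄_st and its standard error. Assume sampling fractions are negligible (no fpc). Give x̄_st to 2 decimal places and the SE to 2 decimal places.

x̄_st ≈ 205.09, SE ≈ 2.46

x̄_st = Σ W_h x̄_h = (4700·192.56 + 2000·222.66 + 600·244.62)/7300 = 205.08548
V̂(x̄_st) = Σ W_h² s_h²/n_h, with W_h = N_h/N and N = 7300:
  stratum 1: (4700/7300)²·41.8²/147 = 4.92703
  stratum 2: (2000/7300)²·61.9²/442 = 0.650689
  stratum 3: (600/7300)²·50.7²/38 = 0.456971
V̂(x̄_st) = 6.03469
SE(x̄_st) = √6.03469 = 2.45656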